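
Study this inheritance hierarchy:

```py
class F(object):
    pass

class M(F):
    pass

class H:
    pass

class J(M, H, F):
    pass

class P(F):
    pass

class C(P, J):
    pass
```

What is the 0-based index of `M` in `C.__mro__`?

3

L[C] = C + merge(L[P], L[J], [P J])
  take P:  [P F object] + [J M H F object] + [P J]
  take J:  [F object] + [J M H F object] + [J]
  take M:  [F object] + [M H F object]
  take H:  [F object] + [H F object]
  take F:  [F object] + [F object]
  take object:  [object] + [object]
MRO: C P J M H F object
M sits at index 3.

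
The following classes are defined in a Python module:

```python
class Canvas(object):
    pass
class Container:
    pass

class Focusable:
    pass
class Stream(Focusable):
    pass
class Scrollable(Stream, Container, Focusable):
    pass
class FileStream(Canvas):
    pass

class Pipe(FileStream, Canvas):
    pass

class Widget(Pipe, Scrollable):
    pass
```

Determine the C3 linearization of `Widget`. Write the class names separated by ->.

L[Widget] = Widget + merge(L[Pipe], L[Scrollable], [Pipe Scrollable])
  take Pipe:  [Pipe FileStream Canvas object] + [Scrollable Stream Container Focusable object] + [Pipe Scrollable]
  take FileStream:  [FileStream Canvas object] + [Scrollable Stream Container Focusable object] + [Scrollable]
  take Canvas:  [Canvas object] + [Scrollable Stream Container Focusable object] + [Scrollable]
  take Scrollable:  [object] + [Scrollable Stream Container Focusable object] + [Scrollable]
  take Stream:  [object] + [Stream Container Focusable object]
  take Container:  [object] + [Container Focusable object]
  take Focusable:  [object] + [Focusable object]
  take object:  [object] + [object]

Widget -> Pipe -> FileStream -> Canvas -> Scrollable -> Stream -> Container -> Focusable -> object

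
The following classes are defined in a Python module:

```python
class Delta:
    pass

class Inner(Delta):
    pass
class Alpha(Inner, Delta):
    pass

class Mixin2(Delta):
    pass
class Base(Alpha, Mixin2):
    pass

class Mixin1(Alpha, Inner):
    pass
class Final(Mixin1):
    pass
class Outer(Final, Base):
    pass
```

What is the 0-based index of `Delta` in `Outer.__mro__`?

L[Outer] = Outer + merge(L[Final], L[Base], [Final Base])
  take Final:  [Final Mixin1 Alpha Inner Delta object] + [Base Alpha Inner Mixin2 Delta object] + [Final Base]
  take Mixin1:  [Mixin1 Alpha Inner Delta object] + [Base Alpha Inner Mixin2 Delta object] + [Base]
  take Base:  [Alpha Inner Delta object] + [Base Alpha Inner Mixin2 Delta object] + [Base]
  take Alpha:  [Alpha Inner Delta object] + [Alpha Inner Mixin2 Delta object]
  take Inner:  [Inner Delta object] + [Inner Mixin2 Delta object]
  take Mixin2:  [Delta object] + [Mixin2 Delta object]
  take Delta:  [Delta object] + [Delta object]
  take object:  [object] + [object]
MRO: Outer Final Mixin1 Base Alpha Inner Mixin2 Delta object
Delta sits at index 7.

7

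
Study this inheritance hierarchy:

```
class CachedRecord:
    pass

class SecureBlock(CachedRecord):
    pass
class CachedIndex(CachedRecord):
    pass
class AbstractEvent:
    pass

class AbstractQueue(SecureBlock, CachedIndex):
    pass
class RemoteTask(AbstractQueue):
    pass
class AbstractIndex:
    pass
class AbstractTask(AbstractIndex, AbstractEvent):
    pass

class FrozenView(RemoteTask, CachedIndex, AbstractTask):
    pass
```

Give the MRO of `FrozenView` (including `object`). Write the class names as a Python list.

[FrozenView, RemoteTask, AbstractQueue, SecureBlock, CachedIndex, CachedRecord, AbstractTask, AbstractIndex, AbstractEvent, object]

L[FrozenView] = FrozenView + merge(L[RemoteTask], L[CachedIndex], L[AbstractTask], [RemoteTask CachedIndex AbstractTask])
  take RemoteTask:  [RemoteTask AbstractQueue SecureBlock CachedIndex CachedRecord object] + [CachedIndex CachedRecord object] + [AbstractTask AbstractIndex AbstractEvent object] + [RemoteTask CachedIndex AbstractTask]
  take AbstractQueue:  [AbstractQueue SecureBlock CachedIndex CachedRecord object] + [CachedIndex CachedRecord object] + [AbstractTask AbstractIndex AbstractEvent object] + [CachedIndex AbstractTask]
  take SecureBlock:  [SecureBlock CachedIndex CachedRecord object] + [CachedIndex CachedRecord object] + [AbstractTask AbstractIndex AbstractEvent object] + [CachedIndex AbstractTask]
  take CachedIndex:  [CachedIndex CachedRecord object] + [CachedIndex CachedRecord object] + [AbstractTask AbstractIndex AbstractEvent object] + [CachedIndex AbstractTask]
  take CachedRecord:  [CachedRecord object] + [CachedRecord object] + [AbstractTask AbstractIndex AbstractEvent object] + [AbstractTask]
  take AbstractTask:  [object] + [object] + [AbstractTask AbstractIndex AbstractEvent object] + [AbstractTask]
  take AbstractIndex:  [object] + [object] + [AbstractIndex AbstractEvent object]
  take AbstractEvent:  [object] + [object] + [AbstractEvent object]
  take object:  [object] + [object] + [object]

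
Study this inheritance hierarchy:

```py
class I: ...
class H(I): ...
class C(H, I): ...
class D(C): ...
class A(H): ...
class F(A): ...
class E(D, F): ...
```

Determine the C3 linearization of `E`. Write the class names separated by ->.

L[E] = E + merge(L[D], L[F], [D F])
  take D:  [D C H I object] + [F A H I object] + [D F]
  take C:  [C H I object] + [F A H I object] + [F]
  take F:  [H I object] + [F A H I object] + [F]
  take A:  [H I object] + [A H I object]
  take H:  [H I object] + [H I object]
  take I:  [I object] + [I object]
  take object:  [object] + [object]

E -> D -> C -> F -> A -> H -> I -> object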